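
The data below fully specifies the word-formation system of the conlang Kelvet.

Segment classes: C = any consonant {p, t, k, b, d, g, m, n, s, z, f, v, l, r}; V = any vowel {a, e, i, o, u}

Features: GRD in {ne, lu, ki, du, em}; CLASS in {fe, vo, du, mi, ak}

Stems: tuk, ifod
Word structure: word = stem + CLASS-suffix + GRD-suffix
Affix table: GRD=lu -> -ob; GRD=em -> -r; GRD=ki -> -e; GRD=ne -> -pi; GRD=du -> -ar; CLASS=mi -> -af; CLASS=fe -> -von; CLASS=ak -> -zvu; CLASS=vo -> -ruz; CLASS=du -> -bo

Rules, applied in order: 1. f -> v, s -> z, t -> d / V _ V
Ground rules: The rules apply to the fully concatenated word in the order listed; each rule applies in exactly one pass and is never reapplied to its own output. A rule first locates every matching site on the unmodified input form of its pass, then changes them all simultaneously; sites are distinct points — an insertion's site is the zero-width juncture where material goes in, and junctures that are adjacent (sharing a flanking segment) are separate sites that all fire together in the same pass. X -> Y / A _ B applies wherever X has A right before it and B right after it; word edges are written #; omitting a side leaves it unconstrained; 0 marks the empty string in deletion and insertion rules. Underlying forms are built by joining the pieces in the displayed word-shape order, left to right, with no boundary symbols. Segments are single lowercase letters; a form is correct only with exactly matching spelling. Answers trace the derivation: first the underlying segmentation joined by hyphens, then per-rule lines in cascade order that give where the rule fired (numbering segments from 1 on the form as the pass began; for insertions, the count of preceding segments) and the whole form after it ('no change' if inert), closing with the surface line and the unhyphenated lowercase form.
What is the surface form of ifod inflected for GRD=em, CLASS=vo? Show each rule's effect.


underlying: ifod-ruz-r
1. f -> v, s -> z, t -> d / V _ V: fires at position(s) 2: ivodruzr
surface: ivodruzr


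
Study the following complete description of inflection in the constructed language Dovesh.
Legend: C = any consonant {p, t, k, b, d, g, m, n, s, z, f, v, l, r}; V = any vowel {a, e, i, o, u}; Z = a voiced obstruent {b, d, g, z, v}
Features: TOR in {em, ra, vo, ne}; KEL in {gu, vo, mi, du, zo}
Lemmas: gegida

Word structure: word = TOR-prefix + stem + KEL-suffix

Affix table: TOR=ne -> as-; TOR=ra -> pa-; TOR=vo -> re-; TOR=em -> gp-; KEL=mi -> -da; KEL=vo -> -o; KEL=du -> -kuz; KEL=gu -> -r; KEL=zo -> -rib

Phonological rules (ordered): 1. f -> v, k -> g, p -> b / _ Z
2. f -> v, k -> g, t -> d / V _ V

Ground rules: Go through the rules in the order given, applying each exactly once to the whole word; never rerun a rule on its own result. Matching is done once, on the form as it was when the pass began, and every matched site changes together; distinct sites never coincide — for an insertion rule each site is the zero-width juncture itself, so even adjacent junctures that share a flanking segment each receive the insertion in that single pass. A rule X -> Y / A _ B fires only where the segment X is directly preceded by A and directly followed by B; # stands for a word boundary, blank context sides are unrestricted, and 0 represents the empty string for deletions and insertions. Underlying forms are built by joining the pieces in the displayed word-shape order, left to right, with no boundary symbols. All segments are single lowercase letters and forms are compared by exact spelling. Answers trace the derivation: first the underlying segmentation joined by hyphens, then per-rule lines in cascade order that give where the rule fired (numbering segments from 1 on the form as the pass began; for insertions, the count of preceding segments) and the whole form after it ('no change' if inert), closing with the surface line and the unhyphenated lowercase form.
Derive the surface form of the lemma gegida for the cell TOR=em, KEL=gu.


underlying: gp-gegida-r
1. f -> v, k -> g, p -> b / _ Z: fires at position(s) 2: gbgegidar
2. f -> v, k -> g, t -> d / V _ V: no change
surface: gbgegidar


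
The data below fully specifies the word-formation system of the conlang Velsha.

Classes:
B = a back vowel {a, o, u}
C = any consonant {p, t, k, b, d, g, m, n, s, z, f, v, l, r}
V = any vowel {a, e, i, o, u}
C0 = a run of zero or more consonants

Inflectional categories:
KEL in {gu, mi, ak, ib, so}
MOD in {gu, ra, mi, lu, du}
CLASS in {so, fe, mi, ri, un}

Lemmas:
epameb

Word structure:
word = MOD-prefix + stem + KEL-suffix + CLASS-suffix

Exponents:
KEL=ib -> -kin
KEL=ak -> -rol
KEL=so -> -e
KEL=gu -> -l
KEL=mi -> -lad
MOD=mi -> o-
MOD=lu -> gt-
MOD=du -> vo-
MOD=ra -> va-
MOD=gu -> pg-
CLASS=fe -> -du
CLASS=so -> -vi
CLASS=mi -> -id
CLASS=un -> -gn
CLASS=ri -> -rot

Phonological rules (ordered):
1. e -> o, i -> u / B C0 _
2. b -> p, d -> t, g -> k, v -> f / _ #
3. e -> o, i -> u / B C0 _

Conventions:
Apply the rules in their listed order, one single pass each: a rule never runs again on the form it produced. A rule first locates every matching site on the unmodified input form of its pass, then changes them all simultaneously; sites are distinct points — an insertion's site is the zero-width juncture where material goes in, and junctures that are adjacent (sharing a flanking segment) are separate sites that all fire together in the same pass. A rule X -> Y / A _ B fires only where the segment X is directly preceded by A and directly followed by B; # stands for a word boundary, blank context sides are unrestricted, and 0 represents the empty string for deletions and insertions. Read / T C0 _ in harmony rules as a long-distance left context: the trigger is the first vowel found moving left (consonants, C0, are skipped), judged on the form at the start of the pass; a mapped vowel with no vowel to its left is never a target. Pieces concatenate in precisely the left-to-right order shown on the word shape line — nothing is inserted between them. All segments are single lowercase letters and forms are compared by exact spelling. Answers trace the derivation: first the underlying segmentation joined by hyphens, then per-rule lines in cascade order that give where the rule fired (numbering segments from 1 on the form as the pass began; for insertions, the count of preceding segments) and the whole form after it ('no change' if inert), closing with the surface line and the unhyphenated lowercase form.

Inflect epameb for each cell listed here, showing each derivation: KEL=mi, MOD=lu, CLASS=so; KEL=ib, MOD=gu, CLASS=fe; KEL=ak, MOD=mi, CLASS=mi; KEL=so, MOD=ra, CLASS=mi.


cell KEL=mi, MOD=lu, CLASS=so:
underlying: gt-epameb-lad-vi
1. e -> o, i -> u / B C0 _: fires at position(s) 7, 13: gtepamobladvu
2. b -> p, d -> t, g -> k, v -> f / _ #: no change
3. e -> o, i -> u / B C0 _: no change
surface: gtepamobladvu

cell KEL=ib, MOD=gu, CLASS=fe:
underlying: pg-epameb-kin-du
1. e -> o, i -> u / B C0 _: fires at position(s) 7: pgepamobkindu
2. b -> p, d -> t, g -> k, v -> f / _ #: no change
3. e -> o, i -> u / B C0 _: fires at position(s) 10: pgepamobkundu
surface: pgepamobkundu

cell KEL=ak, MOD=mi, CLASS=mi:
underlying: o-epameb-rol-id
1. e -> o, i -> u / B C0 _: fires at position(s) 2, 6, 11: oopamobrolud
2. b -> p, d -> t, g -> k, v -> f / _ #: fires at position(s) 12: oopamobrolut
3. e -> o, i -> u / B C0 _: no change
surface: oopamobrolut

cell KEL=so, MOD=ra, CLASS=mi:
underlying: va-epameb-e-id
1. e -> o, i -> u / B C0 _: fires at position(s) 3, 7: vaopamobeid
2. b -> p, d -> t, g -> k, v -> f / _ #: fires at position(s) 11: vaopamobeit
3. e -> o, i -> u / B C0 _: fires at position(s) 9: vaopamoboit
surface: vaopamoboit


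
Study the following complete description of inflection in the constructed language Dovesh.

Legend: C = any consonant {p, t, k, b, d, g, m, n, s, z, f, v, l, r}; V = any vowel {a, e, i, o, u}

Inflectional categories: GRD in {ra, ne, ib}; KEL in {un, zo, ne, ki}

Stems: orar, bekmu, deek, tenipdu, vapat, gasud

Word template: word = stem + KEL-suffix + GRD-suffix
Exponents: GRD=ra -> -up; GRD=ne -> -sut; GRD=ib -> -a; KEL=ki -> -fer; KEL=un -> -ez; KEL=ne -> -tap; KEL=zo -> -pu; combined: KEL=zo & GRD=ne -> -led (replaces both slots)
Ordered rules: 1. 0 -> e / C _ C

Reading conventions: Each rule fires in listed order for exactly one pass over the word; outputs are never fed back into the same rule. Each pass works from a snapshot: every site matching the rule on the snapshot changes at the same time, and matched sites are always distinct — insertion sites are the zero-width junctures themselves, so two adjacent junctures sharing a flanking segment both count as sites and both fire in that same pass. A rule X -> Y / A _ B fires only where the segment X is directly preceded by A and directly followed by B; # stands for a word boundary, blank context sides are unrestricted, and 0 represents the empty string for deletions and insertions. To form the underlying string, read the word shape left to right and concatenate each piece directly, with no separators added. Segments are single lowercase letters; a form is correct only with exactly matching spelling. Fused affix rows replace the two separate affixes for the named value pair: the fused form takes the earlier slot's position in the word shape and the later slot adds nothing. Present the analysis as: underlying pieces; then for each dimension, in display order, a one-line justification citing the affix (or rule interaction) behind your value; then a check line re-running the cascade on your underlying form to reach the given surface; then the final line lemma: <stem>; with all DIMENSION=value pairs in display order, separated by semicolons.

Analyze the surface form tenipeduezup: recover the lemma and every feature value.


underlying: tenipdu-ez-up
GRD=ra - signalled by the affix -up
KEL=un - signalled by the affix -ez
check: tenipduezup -> tenipeduezup
lemma: tenipdu; GRD=ra; KEL=un


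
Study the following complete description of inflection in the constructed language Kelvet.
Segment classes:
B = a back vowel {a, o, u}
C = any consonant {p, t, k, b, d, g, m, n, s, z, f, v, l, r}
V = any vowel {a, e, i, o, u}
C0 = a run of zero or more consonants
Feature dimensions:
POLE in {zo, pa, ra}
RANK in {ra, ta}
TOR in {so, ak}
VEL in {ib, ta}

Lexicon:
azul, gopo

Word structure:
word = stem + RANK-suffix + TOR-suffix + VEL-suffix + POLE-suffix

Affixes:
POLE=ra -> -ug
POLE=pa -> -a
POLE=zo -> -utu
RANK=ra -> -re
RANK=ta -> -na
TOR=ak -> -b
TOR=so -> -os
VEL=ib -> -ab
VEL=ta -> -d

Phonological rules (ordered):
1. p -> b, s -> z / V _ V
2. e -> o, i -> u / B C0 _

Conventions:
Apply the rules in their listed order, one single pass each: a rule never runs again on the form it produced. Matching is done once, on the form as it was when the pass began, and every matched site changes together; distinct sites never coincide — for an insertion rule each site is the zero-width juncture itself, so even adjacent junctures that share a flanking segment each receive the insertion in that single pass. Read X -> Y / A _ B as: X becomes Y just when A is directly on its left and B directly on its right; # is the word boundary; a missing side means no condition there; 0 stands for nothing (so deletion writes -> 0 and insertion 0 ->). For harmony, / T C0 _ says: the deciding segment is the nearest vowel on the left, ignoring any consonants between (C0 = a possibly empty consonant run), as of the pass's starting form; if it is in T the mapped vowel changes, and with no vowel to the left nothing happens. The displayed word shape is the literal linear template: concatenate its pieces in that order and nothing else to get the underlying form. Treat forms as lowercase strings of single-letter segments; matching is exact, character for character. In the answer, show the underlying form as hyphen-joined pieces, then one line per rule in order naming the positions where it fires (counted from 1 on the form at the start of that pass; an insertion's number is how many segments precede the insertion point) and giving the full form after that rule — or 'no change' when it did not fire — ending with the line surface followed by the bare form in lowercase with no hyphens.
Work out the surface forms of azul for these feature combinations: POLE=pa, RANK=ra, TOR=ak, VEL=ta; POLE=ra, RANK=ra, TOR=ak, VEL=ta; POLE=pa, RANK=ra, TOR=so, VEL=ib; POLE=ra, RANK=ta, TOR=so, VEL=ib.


cell POLE=pa, RANK=ra, TOR=ak, VEL=ta:
underlying: azul-re-b-d-a
1. p -> b, s -> z / V _ V: no change
2. e -> o, i -> u / B C0 _: fires at position(s) 6: azulrobda
surface: azulrobda

cell POLE=ra, RANK=ra, TOR=ak, VEL=ta:
underlying: azul-re-b-d-ug
1. p -> b, s -> z / V _ V: no change
2. e -> o, i -> u / B C0 _: fires at position(s) 6: azulrobdug
surface: azulrobdug

cell POLE=pa, RANK=ra, TOR=so, VEL=ib:
underlying: azul-re-os-ab-a
1. p -> b, s -> z / V _ V: fires at position(s) 8: azulreozaba
2. e -> o, i -> u / B C0 _: fires at position(s) 6: azulroozaba
surface: azulroozaba

cell POLE=ra, RANK=ta, TOR=so, VEL=ib:
underlying: azul-na-os-ab-ug
1. p -> b, s -> z / V _ V: fires at position(s) 8: azulnaozabug
2. e -> o, i -> u / B C0 _: no change
surface: azulnaozabug


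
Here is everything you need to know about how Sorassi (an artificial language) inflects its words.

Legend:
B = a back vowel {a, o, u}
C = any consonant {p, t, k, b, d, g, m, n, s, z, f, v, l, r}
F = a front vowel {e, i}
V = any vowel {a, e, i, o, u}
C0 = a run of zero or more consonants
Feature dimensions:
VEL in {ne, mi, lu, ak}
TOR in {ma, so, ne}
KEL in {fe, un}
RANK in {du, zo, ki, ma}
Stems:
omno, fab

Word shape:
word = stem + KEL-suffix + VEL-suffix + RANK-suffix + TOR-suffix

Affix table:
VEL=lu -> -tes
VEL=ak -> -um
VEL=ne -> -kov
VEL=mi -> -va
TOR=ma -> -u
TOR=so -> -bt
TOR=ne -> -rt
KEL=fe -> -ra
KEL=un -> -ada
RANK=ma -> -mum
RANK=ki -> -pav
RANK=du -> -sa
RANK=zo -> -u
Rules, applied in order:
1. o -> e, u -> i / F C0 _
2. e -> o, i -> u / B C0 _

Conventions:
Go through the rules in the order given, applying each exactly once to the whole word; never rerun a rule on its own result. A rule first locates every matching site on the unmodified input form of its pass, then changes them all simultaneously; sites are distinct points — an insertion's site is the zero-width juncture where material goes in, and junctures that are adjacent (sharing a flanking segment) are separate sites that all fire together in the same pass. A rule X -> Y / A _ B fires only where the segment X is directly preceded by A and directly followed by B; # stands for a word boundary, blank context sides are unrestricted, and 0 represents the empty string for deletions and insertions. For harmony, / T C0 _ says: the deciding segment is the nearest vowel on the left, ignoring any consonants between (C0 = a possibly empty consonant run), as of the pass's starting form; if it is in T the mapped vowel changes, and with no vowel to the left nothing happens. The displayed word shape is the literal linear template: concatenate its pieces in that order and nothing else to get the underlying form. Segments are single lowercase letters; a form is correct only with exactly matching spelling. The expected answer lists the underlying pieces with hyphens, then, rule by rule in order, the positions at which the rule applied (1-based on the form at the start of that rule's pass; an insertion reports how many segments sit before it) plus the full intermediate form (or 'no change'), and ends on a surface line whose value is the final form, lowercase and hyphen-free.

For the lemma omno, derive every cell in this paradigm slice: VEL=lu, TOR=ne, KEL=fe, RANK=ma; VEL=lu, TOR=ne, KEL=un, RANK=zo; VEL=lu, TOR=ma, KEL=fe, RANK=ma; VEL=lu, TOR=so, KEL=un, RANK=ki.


cell VEL=lu, TOR=ne, KEL=fe, RANK=ma:
underlying: omno-ra-tes-mum-rt
1. o -> e, u -> i / F C0 _: fires at position(s) 11: omnoratesmimrt
2. e -> o, i -> u / B C0 _: fires at position(s) 8: omnoratosmimrt
surface: omnoratosmimrt

cell VEL=lu, TOR=ne, KEL=un, RANK=zo:
underlying: omno-ada-tes-u-rt
1. o -> e, u -> i / F C0 _: fires at position(s) 11: omnoadatesirt
2. e -> o, i -> u / B C0 _: fires at position(s) 9: omnoadatosirt
surface: omnoadatosirt

cell VEL=lu, TOR=ma, KEL=fe, RANK=ma:
underlying: omno-ra-tes-mum-u
1. o -> e, u -> i / F C0 _: fires at position(s) 11: omnoratesmimu
2. e -> o, i -> u / B C0 _: fires at position(s) 8: omnoratosmimu
surface: omnoratosmimu

cell VEL=lu, TOR=so, KEL=un, RANK=ki:
underlying: omno-ada-tes-pav-bt
1. o -> e, u -> i / F C0 _: no change
2. e -> o, i -> u / B C0 _: fires at position(s) 9: omnoadatospavbt
surface: omnoadatospavbt


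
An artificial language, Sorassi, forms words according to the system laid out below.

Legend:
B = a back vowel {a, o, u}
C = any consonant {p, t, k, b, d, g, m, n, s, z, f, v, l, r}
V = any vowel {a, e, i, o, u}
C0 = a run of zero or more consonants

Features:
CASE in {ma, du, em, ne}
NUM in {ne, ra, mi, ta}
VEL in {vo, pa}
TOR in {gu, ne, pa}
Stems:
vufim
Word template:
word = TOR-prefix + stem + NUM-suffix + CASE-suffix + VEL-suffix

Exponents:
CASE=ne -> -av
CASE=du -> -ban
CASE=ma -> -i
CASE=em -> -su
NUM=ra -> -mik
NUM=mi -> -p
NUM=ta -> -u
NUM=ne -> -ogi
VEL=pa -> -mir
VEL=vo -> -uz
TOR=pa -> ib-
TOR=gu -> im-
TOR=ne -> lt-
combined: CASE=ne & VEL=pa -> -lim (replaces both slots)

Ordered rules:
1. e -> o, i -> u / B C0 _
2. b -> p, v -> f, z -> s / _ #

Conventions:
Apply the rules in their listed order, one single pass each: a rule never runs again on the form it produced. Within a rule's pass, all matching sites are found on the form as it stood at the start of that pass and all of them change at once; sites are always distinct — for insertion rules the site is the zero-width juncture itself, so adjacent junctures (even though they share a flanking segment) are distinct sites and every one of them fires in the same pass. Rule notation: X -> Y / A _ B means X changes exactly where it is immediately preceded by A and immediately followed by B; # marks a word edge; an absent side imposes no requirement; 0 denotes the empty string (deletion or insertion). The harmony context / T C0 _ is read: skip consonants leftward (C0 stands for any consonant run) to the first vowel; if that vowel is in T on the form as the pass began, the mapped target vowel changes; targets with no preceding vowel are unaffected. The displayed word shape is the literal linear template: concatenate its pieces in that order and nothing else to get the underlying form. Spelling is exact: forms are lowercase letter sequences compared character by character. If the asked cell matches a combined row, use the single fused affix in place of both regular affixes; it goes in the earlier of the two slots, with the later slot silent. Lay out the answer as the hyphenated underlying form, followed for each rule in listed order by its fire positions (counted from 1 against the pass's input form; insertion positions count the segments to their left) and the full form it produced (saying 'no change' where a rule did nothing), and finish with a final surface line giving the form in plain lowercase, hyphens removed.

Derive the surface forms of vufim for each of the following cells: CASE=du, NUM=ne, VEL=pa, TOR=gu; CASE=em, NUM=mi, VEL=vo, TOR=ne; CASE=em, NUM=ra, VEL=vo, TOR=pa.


cell CASE=du, NUM=ne, VEL=pa, TOR=gu:
underlying: im-vufim-ogi-ban-mir
1. e -> o, i -> u / B C0 _: fires at position(s) 6, 10, 15: imvufumogubanmur
2. b -> p, v -> f, z -> s / _ #: no change
surface: imvufumogubanmur

cell CASE=em, NUM=mi, VEL=vo, TOR=ne:
underlying: lt-vufim-p-su-uz
1. e -> o, i -> u / B C0 _: fires at position(s) 6: ltvufumpsuuz
2. b -> p, v -> f, z -> s / _ #: fires at position(s) 12: ltvufumpsuus
surface: ltvufumpsuus

cell CASE=em, NUM=ra, VEL=vo, TOR=pa:
underlying: ib-vufim-mik-su-uz
1. e -> o, i -> u / B C0 _: fires at position(s) 6: ibvufummiksuuz
2. b -> p, v -> f, z -> s / _ #: fires at position(s) 14: ibvufummiksuus
surface: ibvufummiksuus


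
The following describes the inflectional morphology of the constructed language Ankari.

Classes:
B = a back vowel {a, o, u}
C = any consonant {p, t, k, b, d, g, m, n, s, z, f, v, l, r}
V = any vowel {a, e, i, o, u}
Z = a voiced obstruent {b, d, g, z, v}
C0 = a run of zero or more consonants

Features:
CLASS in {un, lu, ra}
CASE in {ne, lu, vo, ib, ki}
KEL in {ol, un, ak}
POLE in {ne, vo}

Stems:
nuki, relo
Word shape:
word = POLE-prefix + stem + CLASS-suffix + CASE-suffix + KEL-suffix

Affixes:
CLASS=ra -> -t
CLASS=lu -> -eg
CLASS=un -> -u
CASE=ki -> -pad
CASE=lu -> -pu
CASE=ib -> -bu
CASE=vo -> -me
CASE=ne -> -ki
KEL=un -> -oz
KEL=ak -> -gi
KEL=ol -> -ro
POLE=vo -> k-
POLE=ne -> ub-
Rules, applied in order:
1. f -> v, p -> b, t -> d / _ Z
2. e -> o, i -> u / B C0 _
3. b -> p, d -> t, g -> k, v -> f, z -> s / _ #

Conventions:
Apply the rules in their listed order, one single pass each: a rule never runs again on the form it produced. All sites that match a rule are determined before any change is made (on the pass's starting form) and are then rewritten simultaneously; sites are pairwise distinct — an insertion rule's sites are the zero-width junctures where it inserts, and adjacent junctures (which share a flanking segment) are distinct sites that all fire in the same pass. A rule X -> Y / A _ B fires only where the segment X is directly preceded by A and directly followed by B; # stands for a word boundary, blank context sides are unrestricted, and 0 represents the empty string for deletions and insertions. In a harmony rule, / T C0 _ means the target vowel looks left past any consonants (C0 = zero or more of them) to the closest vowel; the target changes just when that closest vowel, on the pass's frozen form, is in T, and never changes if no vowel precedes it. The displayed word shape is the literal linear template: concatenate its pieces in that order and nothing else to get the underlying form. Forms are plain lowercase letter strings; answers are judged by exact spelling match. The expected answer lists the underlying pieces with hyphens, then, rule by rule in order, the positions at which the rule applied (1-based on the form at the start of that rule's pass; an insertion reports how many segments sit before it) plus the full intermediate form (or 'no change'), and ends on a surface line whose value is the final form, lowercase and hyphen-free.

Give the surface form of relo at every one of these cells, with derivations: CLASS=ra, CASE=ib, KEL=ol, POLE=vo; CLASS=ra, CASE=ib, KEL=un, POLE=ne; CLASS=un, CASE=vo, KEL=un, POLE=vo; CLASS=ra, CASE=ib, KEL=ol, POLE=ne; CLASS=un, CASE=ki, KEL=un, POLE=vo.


cell CLASS=ra, CASE=ib, KEL=ol, POLE=vo:
underlying: k-relo-t-bu-ro
1. f -> v, p -> b, t -> d / _ Z: fires at position(s) 6: krelodburo
2. e -> o, i -> u / B C0 _: no change
3. b -> p, d -> t, g -> k, v -> f, z -> s / _ #: no change
surface: krelodburo

cell CLASS=ra, CASE=ib, KEL=un, POLE=ne:
underlying: ub-relo-t-bu-oz
1. f -> v, p -> b, t -> d / _ Z: fires at position(s) 7: ubrelodbuoz
2. e -> o, i -> u / B C0 _: fires at position(s) 4: ubrolodbuoz
3. b -> p, d -> t, g -> k, v -> f, z -> s / _ #: fires at position(s) 11: ubrolodbuos
surface: ubrolodbuos

cell CLASS=un, CASE=vo, KEL=un, POLE=vo:
underlying: k-relo-u-me-oz
1. f -> v, p -> b, t -> d / _ Z: no change
2. e -> o, i -> u / B C0 _: fires at position(s) 8: kreloumooz
3. b -> p, d -> t, g -> k, v -> f, z -> s / _ #: fires at position(s) 10: kreloumoos
surface: kreloumoos

cell CLASS=ra, CASE=ib, KEL=ol, POLE=ne:
underlying: ub-relo-t-bu-ro
1. f -> v, p -> b, t -> d / _ Z: fires at position(s) 7: ubrelodburo
2. e -> o, i -> u / B C0 _: fires at position(s) 4: ubrolodburo
3. b -> p, d -> t, g -> k, v -> f, z -> s / _ #: no change
surface: ubrolodburo

cell CLASS=un, CASE=ki, KEL=un, POLE=vo:
underlying: k-relo-u-pad-oz
1. f -> v, p -> b, t -> d / _ Z: no change
2. e -> o, i -> u / B C0 _: no change
3. b -> p, d -> t, g -> k, v -> f, z -> s / _ #: fires at position(s) 11: kreloupados
surface: kreloupados


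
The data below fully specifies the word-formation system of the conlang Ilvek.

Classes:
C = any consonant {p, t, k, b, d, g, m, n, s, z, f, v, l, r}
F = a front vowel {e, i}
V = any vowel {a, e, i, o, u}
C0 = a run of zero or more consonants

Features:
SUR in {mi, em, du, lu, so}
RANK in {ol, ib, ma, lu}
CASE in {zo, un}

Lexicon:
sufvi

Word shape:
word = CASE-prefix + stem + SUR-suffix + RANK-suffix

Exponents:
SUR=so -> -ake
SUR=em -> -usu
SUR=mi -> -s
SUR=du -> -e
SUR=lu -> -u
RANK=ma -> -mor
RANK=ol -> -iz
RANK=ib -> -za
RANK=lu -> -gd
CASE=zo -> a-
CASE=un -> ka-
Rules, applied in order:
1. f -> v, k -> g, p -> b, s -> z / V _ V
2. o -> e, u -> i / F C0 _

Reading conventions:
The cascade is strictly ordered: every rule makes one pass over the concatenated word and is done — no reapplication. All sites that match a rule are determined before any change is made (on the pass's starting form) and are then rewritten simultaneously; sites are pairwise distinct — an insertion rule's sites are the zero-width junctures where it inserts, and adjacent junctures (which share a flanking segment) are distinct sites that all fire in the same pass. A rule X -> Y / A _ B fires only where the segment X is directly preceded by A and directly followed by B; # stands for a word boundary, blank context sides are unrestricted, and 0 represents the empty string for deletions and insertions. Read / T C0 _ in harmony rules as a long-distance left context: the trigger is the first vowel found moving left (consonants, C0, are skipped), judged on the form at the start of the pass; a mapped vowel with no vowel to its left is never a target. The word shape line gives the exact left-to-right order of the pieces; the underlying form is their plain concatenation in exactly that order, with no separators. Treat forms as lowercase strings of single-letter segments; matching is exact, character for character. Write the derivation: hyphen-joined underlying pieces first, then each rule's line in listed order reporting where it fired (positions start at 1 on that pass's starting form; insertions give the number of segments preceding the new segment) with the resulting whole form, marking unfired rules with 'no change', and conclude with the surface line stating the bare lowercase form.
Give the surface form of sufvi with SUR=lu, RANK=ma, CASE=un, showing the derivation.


underlying: ka-sufvi-u-mor
1. f -> v, k -> g, p -> b, s -> z / V _ V: fires at position(s) 3: kazufviumor
2. o -> e, u -> i / F C0 _: fires at position(s) 8: kazufviimor
surface: kazufviimor


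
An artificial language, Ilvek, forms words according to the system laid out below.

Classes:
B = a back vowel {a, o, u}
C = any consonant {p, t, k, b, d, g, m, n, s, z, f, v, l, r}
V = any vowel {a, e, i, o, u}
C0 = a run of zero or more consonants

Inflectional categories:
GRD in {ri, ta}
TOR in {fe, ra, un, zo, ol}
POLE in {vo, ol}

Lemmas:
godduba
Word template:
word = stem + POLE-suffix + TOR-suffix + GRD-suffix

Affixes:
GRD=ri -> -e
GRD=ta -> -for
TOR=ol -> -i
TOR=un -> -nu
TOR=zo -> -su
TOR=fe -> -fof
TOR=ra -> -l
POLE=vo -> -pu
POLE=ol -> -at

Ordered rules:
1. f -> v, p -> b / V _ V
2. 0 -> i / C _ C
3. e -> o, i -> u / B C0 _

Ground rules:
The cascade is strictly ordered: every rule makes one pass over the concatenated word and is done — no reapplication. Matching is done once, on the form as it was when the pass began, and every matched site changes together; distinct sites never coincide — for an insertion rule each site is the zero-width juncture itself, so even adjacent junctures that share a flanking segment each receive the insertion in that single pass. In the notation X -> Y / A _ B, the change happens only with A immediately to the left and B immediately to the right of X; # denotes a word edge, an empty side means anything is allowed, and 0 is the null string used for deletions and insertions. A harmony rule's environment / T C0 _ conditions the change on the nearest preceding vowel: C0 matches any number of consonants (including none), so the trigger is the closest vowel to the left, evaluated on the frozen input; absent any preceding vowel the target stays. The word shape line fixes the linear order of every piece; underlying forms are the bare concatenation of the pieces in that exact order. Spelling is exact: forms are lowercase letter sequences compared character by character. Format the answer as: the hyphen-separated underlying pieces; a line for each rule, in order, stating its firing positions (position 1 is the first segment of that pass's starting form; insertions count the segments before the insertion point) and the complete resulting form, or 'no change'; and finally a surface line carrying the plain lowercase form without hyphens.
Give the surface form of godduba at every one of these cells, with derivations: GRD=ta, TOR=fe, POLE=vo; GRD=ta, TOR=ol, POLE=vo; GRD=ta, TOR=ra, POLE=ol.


cell GRD=ta, TOR=fe, POLE=vo:
underlying: godduba-pu-fof-for
1. f -> v, p -> b / V _ V: fires at position(s) 8, 10: goddubabuvoffor
2. 0 -> i / C _ C: inserts after position(s) 3, 12: godidubabuvofifor
3. e -> o, i -> u / B C0 _: fires at position(s) 4, 14: godudubabuvofufor
surface: godudubabuvofufor

cell GRD=ta, TOR=ol, POLE=vo:
underlying: godduba-pu-i-for
1. f -> v, p -> b / V _ V: fires at position(s) 8, 11: goddubabuivor
2. 0 -> i / C _ C: inserts after position(s) 3: godidubabuivor
3. e -> o, i -> u / B C0 _: fires at position(s) 4, 11: godudubabuuvor
surface: godudubabuuvor

cell GRD=ta, TOR=ra, POLE=ol:
underlying: godduba-at-l-for
1. f -> v, p -> b / V _ V: no change
2. 0 -> i / C _ C: inserts after position(s) 3, 9, 10: godidubaatilifor
3. e -> o, i -> u / B C0 _: fires at position(s) 4, 11: godudubaatulifor
surface: godudubaatulifor


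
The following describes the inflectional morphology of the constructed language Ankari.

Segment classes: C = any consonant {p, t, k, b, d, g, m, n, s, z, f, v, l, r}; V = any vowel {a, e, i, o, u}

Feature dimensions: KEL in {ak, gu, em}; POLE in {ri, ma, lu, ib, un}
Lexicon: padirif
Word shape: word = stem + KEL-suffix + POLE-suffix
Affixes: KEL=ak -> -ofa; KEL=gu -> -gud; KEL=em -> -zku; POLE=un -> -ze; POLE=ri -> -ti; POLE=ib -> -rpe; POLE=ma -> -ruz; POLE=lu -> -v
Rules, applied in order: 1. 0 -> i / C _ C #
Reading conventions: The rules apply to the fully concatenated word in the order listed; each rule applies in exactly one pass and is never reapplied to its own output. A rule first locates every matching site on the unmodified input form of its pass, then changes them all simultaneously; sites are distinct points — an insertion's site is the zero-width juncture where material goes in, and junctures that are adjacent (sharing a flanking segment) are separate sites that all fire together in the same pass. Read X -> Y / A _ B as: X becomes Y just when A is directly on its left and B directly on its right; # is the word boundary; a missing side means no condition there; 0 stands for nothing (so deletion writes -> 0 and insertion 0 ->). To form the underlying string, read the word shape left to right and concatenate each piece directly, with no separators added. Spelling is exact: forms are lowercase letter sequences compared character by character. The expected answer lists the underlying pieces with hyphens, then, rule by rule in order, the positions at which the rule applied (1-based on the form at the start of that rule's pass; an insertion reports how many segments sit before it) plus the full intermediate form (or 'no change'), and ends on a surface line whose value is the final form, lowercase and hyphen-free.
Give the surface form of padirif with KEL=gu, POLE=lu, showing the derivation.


underlying: padirif-gud-v
1. 0 -> i / C _ C #: inserts after position(s) 10: padirifgudiv
surface: padirifgudiv


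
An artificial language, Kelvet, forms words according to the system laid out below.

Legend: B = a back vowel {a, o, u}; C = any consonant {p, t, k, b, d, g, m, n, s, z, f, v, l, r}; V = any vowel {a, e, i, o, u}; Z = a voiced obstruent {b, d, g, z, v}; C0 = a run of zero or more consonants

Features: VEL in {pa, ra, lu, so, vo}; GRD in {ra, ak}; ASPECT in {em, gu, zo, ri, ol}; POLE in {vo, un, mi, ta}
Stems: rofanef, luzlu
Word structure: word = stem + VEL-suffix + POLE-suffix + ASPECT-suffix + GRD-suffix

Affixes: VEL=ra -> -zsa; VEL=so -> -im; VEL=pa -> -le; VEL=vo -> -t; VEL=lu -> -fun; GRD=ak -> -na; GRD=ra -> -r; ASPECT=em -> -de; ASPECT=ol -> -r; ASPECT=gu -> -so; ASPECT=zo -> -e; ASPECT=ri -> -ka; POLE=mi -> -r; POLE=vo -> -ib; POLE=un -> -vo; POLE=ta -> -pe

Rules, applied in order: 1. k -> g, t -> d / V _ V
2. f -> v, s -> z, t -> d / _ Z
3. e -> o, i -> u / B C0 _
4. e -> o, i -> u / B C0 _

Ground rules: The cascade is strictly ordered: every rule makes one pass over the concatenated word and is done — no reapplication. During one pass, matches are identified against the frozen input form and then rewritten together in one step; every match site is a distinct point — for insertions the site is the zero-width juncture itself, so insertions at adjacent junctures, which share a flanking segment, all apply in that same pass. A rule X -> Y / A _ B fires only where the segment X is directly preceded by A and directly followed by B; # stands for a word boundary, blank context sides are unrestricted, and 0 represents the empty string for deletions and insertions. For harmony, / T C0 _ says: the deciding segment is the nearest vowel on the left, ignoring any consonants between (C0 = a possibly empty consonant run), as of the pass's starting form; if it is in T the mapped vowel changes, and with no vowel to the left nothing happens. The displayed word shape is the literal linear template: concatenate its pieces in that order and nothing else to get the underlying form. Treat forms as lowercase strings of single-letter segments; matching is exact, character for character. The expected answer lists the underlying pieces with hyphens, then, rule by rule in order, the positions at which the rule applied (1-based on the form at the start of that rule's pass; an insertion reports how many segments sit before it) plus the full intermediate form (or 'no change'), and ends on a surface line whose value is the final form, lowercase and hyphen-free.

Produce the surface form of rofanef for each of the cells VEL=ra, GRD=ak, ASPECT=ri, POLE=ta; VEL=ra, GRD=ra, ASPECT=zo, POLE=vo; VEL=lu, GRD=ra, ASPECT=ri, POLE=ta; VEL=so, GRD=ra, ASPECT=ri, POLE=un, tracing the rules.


cell VEL=ra, GRD=ak, ASPECT=ri, POLE=ta:
underlying: rofanef-zsa-pe-ka-na
1. k -> g, t -> d / V _ V: fires at position(s) 13: rofanefzsapegana
2. f -> v, s -> z, t -> d / _ Z: fires at position(s) 7: rofanevzsapegana
3. e -> o, i -> u / B C0 _: fires at position(s) 6, 12: rofanovzsapogana
4. e -> o, i -> u / B C0 _: no change
surface: rofanovzsapogana

cell VEL=ra, GRD=ra, ASPECT=zo, POLE=vo:
underlying: rofanef-zsa-ib-e-r
1. k -> g, t -> d / V _ V: no change
2. f -> v, s -> z, t -> d / _ Z: fires at position(s) 7: rofanevzsaiber
3. e -> o, i -> u / B C0 _: fires at position(s) 6, 11: rofanovzsauber
4. e -> o, i -> u / B C0 _: fires at position(s) 13: rofanovzsaubor
surface: rofanovzsaubor

cell VEL=lu, GRD=ra, ASPECT=ri, POLE=ta:
underlying: rofanef-fun-pe-ka-r
1. k -> g, t -> d / V _ V: fires at position(s) 13: rofaneffunpegar
2. f -> v, s -> z, t -> d / _ Z: no change
3. e -> o, i -> u / B C0 _: fires at position(s) 6, 12: rofanoffunpogar
4. e -> o, i -> u / B C0 _: no change
surface: rofanoffunpogar

cell VEL=so, GRD=ra, ASPECT=ri, POLE=un:
underlying: rofanef-im-vo-ka-r
1. k -> g, t -> d / V _ V: fires at position(s) 12: rofanefimvogar
2. f -> v, s -> z, t -> d / _ Z: no change
3. e -> o, i -> u / B C0 _: fires at position(s) 6: rofanofimvogar
4. e -> o, i -> u / B C0 _: fires at position(s) 8: rofanofumvogar
surface: rofanofumvogar


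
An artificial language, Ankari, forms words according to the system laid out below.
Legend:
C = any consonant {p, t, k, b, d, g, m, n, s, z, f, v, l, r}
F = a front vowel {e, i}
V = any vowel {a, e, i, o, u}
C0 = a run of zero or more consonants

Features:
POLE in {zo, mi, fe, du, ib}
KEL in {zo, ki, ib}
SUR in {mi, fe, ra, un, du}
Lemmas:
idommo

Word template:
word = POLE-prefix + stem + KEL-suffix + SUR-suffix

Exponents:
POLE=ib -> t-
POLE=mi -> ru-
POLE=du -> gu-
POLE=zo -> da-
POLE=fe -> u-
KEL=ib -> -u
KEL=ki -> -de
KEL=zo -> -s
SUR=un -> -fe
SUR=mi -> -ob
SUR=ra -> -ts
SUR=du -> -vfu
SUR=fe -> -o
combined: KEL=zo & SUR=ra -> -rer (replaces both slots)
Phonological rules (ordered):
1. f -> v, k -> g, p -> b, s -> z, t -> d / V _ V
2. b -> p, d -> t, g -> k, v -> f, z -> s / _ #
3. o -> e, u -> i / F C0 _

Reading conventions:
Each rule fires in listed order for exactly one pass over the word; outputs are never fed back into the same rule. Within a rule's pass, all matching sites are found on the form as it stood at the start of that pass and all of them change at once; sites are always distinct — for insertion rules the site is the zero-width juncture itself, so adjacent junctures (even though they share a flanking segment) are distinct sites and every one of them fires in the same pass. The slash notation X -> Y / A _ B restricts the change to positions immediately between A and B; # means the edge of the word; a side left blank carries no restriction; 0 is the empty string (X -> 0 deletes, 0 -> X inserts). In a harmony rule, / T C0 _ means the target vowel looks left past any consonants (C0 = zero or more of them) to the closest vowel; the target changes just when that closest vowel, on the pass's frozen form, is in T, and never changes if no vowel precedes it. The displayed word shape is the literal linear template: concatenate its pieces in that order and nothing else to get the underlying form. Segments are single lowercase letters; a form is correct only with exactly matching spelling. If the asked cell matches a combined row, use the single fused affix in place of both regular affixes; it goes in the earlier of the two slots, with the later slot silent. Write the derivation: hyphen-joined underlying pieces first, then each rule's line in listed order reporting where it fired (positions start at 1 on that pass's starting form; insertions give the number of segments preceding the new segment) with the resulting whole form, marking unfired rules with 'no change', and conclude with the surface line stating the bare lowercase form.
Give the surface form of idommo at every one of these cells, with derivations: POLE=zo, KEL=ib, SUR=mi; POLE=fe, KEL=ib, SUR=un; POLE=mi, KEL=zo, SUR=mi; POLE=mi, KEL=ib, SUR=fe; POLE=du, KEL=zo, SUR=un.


cell POLE=zo, KEL=ib, SUR=mi:
underlying: da-idommo-u-ob
1. f -> v, k -> g, p -> b, s -> z, t -> d / V _ V: no change
2. b -> p, d -> t, g -> k, v -> f, z -> s / _ #: fires at position(s) 11: daidommouop
3. o -> e, u -> i / F C0 _: fires at position(s) 5: daidemmouop
surface: daidemmouop

cell POLE=fe, KEL=ib, SUR=un:
underlying: u-idommo-u-fe
1. f -> v, k -> g, p -> b, s -> z, t -> d / V _ V: fires at position(s) 9: uidommouve
2. b -> p, d -> t, g -> k, v -> f, z -> s / _ #: no change
3. o -> e, u -> i / F C0 _: fires at position(s) 4: uidemmouve
surface: uidemmouve

cell POLE=mi, KEL=zo, SUR=mi:
underlying: ru-idommo-s-ob
1. f -> v, k -> g, p -> b, s -> z, t -> d / V _ V: fires at position(s) 9: ruidommozob
2. b -> p, d -> t, g -> k, v -> f, z -> s / _ #: fires at position(s) 11: ruidommozop
3. o -> e, u -> i / F C0 _: fires at position(s) 5: ruidemmozop
surface: ruidemmozop

cell POLE=mi, KEL=ib, SUR=fe:
underlying: ru-idommo-u-o
1. f -> v, k -> g, p -> b, s -> z, t -> d / V _ V: no change
2. b -> p, d -> t, g -> k, v -> f, z -> s / _ #: no change
3. o -> e, u -> i / F C0 _: fires at position(s) 5: ruidemmouo
surface: ruidemmouo

cell POLE=du, KEL=zo, SUR=un:
underlying: gu-idommo-s-fe
1. f -> v, k -> g, p -> b, s -> z, t -> d / V _ V: no change
2. b -> p, d -> t, g -> k, v -> f, z -> s / _ #: no change
3. o -> e, u -> i / F C0 _: fires at position(s) 5: guidemmosfe
surface: guidemmosfe


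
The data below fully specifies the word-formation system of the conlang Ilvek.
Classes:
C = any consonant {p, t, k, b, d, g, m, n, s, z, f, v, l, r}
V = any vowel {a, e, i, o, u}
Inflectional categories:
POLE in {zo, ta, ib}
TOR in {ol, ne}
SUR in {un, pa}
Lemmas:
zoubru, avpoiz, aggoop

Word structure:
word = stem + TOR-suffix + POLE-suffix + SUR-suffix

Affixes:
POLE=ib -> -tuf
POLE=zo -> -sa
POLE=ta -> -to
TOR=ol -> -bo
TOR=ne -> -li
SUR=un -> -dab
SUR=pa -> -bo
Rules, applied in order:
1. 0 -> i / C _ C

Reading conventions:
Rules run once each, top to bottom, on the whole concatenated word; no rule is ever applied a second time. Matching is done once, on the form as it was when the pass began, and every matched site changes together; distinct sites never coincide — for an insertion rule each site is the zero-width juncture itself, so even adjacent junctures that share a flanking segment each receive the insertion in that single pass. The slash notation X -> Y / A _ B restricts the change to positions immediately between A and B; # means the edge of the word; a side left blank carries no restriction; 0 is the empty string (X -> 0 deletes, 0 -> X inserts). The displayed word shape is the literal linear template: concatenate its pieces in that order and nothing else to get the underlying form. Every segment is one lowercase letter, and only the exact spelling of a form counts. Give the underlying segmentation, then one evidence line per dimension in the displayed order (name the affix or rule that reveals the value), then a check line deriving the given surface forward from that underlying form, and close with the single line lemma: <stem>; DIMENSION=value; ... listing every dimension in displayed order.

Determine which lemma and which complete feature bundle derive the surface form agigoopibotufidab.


underlying: aggoop-bo-tuf-dab
POLE=ib - signalled by the affix -tuf
TOR=ol - signalled by the affix -bo
SUR=un - signalled by the affix -dab
check: aggoopbotufdab -> agigoopibotufidab
lemma: aggoop; POLE=ib; TOR=ol; SUR=un
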